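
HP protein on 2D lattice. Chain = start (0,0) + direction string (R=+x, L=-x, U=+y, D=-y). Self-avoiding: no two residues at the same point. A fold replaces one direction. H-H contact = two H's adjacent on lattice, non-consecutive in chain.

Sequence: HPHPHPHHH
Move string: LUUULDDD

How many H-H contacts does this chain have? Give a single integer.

Answer: 1

Derivation:
Positions: [(0, 0), (-1, 0), (-1, 1), (-1, 2), (-1, 3), (-2, 3), (-2, 2), (-2, 1), (-2, 0)]
H-H contact: residue 2 @(-1,1) - residue 7 @(-2, 1)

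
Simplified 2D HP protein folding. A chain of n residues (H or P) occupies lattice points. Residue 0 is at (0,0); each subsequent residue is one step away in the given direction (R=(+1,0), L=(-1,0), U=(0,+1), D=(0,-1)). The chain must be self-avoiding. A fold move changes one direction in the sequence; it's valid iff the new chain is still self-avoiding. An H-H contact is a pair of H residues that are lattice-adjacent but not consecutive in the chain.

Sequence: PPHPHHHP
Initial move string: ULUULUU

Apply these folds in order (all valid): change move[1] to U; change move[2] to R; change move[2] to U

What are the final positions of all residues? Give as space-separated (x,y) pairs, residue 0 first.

Answer: (0,0) (0,1) (0,2) (0,3) (0,4) (-1,4) (-1,5) (-1,6)

Derivation:
Initial moves: ULUULUU
Fold: move[1]->U => UUUULUU (positions: [(0, 0), (0, 1), (0, 2), (0, 3), (0, 4), (-1, 4), (-1, 5), (-1, 6)])
Fold: move[2]->R => UURULUU (positions: [(0, 0), (0, 1), (0, 2), (1, 2), (1, 3), (0, 3), (0, 4), (0, 5)])
Fold: move[2]->U => UUUULUU (positions: [(0, 0), (0, 1), (0, 2), (0, 3), (0, 4), (-1, 4), (-1, 5), (-1, 6)])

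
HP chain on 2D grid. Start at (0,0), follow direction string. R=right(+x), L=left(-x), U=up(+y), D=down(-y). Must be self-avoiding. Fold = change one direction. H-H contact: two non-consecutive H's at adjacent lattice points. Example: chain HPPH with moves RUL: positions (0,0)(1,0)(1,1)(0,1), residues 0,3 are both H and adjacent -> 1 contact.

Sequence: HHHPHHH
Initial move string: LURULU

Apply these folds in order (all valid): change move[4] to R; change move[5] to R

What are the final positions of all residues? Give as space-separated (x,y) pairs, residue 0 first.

Initial moves: LURULU
Fold: move[4]->R => LURURU (positions: [(0, 0), (-1, 0), (-1, 1), (0, 1), (0, 2), (1, 2), (1, 3)])
Fold: move[5]->R => LURURR (positions: [(0, 0), (-1, 0), (-1, 1), (0, 1), (0, 2), (1, 2), (2, 2)])

Answer: (0,0) (-1,0) (-1,1) (0,1) (0,2) (1,2) (2,2)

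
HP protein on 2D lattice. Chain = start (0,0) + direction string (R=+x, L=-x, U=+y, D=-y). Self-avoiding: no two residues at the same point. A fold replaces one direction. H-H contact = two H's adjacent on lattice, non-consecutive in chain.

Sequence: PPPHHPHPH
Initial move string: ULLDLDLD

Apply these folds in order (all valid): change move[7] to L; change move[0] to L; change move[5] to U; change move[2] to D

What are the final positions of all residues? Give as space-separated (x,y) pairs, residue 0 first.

Initial moves: ULLDLDLD
Fold: move[7]->L => ULLDLDLL (positions: [(0, 0), (0, 1), (-1, 1), (-2, 1), (-2, 0), (-3, 0), (-3, -1), (-4, -1), (-5, -1)])
Fold: move[0]->L => LLLDLDLL (positions: [(0, 0), (-1, 0), (-2, 0), (-3, 0), (-3, -1), (-4, -1), (-4, -2), (-5, -2), (-6, -2)])
Fold: move[5]->U => LLLDLULL (positions: [(0, 0), (-1, 0), (-2, 0), (-3, 0), (-3, -1), (-4, -1), (-4, 0), (-5, 0), (-6, 0)])
Fold: move[2]->D => LLDDLULL (positions: [(0, 0), (-1, 0), (-2, 0), (-2, -1), (-2, -2), (-3, -2), (-3, -1), (-4, -1), (-5, -1)])

Answer: (0,0) (-1,0) (-2,0) (-2,-1) (-2,-2) (-3,-2) (-3,-1) (-4,-1) (-5,-1)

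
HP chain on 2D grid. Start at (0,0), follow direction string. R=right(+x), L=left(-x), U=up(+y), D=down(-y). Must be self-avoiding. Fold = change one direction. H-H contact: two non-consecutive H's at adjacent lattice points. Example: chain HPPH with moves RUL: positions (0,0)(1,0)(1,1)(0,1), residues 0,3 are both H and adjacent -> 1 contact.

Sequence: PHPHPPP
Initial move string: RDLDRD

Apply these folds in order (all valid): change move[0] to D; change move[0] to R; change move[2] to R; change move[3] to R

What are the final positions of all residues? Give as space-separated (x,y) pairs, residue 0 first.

Answer: (0,0) (1,0) (1,-1) (2,-1) (3,-1) (4,-1) (4,-2)

Derivation:
Initial moves: RDLDRD
Fold: move[0]->D => DDLDRD (positions: [(0, 0), (0, -1), (0, -2), (-1, -2), (-1, -3), (0, -3), (0, -4)])
Fold: move[0]->R => RDLDRD (positions: [(0, 0), (1, 0), (1, -1), (0, -1), (0, -2), (1, -2), (1, -3)])
Fold: move[2]->R => RDRDRD (positions: [(0, 0), (1, 0), (1, -1), (2, -1), (2, -2), (3, -2), (3, -3)])
Fold: move[3]->R => RDRRRD (positions: [(0, 0), (1, 0), (1, -1), (2, -1), (3, -1), (4, -1), (4, -2)])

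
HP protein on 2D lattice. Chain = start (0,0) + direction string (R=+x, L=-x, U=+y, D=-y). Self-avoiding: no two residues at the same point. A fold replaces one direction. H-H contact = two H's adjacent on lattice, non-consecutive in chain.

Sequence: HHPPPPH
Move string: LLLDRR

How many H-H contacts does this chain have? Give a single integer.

Positions: [(0, 0), (-1, 0), (-2, 0), (-3, 0), (-3, -1), (-2, -1), (-1, -1)]
H-H contact: residue 1 @(-1,0) - residue 6 @(-1, -1)

Answer: 1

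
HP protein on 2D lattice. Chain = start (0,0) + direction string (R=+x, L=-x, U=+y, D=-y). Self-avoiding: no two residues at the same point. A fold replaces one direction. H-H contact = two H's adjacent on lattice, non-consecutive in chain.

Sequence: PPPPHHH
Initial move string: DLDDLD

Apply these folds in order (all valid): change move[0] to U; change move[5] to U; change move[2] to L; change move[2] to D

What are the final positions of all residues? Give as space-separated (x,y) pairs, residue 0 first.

Initial moves: DLDDLD
Fold: move[0]->U => ULDDLD (positions: [(0, 0), (0, 1), (-1, 1), (-1, 0), (-1, -1), (-2, -1), (-2, -2)])
Fold: move[5]->U => ULDDLU (positions: [(0, 0), (0, 1), (-1, 1), (-1, 0), (-1, -1), (-2, -1), (-2, 0)])
Fold: move[2]->L => ULLDLU (positions: [(0, 0), (0, 1), (-1, 1), (-2, 1), (-2, 0), (-3, 0), (-3, 1)])
Fold: move[2]->D => ULDDLU (positions: [(0, 0), (0, 1), (-1, 1), (-1, 0), (-1, -1), (-2, -1), (-2, 0)])

Answer: (0,0) (0,1) (-1,1) (-1,0) (-1,-1) (-2,-1) (-2,0)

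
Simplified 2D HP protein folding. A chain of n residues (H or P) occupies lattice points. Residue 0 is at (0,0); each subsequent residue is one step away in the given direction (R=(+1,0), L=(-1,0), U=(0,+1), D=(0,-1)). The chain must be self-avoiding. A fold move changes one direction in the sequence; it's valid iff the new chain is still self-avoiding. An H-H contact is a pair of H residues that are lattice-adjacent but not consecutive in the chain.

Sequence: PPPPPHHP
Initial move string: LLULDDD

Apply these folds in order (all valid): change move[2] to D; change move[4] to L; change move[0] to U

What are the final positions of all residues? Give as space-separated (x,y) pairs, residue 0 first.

Answer: (0,0) (0,1) (-1,1) (-1,0) (-2,0) (-3,0) (-3,-1) (-3,-2)

Derivation:
Initial moves: LLULDDD
Fold: move[2]->D => LLDLDDD (positions: [(0, 0), (-1, 0), (-2, 0), (-2, -1), (-3, -1), (-3, -2), (-3, -3), (-3, -4)])
Fold: move[4]->L => LLDLLDD (positions: [(0, 0), (-1, 0), (-2, 0), (-2, -1), (-3, -1), (-4, -1), (-4, -2), (-4, -3)])
Fold: move[0]->U => ULDLLDD (positions: [(0, 0), (0, 1), (-1, 1), (-1, 0), (-2, 0), (-3, 0), (-3, -1), (-3, -2)])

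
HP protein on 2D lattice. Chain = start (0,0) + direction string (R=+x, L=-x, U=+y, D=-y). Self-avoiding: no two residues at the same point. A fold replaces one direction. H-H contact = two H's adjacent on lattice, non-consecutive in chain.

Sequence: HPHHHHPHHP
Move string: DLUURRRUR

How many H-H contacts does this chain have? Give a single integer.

Answer: 2

Derivation:
Positions: [(0, 0), (0, -1), (-1, -1), (-1, 0), (-1, 1), (0, 1), (1, 1), (2, 1), (2, 2), (3, 2)]
H-H contact: residue 0 @(0,0) - residue 3 @(-1, 0)
H-H contact: residue 0 @(0,0) - residue 5 @(0, 1)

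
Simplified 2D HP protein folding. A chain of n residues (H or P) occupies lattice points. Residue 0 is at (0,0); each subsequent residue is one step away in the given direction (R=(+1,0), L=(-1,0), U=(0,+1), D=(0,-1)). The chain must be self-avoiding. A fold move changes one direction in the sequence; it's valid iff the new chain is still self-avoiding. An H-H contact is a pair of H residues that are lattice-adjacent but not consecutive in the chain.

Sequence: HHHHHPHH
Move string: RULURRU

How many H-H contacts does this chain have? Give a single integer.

Answer: 1

Derivation:
Positions: [(0, 0), (1, 0), (1, 1), (0, 1), (0, 2), (1, 2), (2, 2), (2, 3)]
H-H contact: residue 0 @(0,0) - residue 3 @(0, 1)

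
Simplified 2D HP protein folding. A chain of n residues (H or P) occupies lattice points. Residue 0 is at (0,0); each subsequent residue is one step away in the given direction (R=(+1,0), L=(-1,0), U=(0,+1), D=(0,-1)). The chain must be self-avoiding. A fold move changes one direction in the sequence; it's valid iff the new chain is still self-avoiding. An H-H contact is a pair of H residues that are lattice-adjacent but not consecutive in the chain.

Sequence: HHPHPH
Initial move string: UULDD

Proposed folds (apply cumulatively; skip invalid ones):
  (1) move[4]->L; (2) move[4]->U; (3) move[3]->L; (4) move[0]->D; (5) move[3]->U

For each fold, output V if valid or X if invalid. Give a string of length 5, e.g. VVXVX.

Answer: VXVXV

Derivation:
Initial: UULDD -> [(0, 0), (0, 1), (0, 2), (-1, 2), (-1, 1), (-1, 0)]
Fold 1: move[4]->L => UULDL VALID
Fold 2: move[4]->U => UULDU INVALID (collision), skipped
Fold 3: move[3]->L => UULLL VALID
Fold 4: move[0]->D => DULLL INVALID (collision), skipped
Fold 5: move[3]->U => UULUL VALID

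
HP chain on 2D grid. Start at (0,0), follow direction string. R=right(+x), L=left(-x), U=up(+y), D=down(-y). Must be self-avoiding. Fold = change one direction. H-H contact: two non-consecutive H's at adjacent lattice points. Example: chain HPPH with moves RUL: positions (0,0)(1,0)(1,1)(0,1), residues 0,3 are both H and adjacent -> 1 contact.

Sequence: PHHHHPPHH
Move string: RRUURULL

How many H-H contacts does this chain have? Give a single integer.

Positions: [(0, 0), (1, 0), (2, 0), (2, 1), (2, 2), (3, 2), (3, 3), (2, 3), (1, 3)]
H-H contact: residue 4 @(2,2) - residue 7 @(2, 3)

Answer: 1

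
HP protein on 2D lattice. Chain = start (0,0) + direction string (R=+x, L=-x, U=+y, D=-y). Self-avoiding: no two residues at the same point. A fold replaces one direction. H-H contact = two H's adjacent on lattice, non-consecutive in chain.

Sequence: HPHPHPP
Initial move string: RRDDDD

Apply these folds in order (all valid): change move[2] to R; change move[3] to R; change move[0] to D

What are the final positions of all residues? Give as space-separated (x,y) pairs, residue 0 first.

Answer: (0,0) (0,-1) (1,-1) (2,-1) (3,-1) (3,-2) (3,-3)

Derivation:
Initial moves: RRDDDD
Fold: move[2]->R => RRRDDD (positions: [(0, 0), (1, 0), (2, 0), (3, 0), (3, -1), (3, -2), (3, -3)])
Fold: move[3]->R => RRRRDD (positions: [(0, 0), (1, 0), (2, 0), (3, 0), (4, 0), (4, -1), (4, -2)])
Fold: move[0]->D => DRRRDD (positions: [(0, 0), (0, -1), (1, -1), (2, -1), (3, -1), (3, -2), (3, -3)])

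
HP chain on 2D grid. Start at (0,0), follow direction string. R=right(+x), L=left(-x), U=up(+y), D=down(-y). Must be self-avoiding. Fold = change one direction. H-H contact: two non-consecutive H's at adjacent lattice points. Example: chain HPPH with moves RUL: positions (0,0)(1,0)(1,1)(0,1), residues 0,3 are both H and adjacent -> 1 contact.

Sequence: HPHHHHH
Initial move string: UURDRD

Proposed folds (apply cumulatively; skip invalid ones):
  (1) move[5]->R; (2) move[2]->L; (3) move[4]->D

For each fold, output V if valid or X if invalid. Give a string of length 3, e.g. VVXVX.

Initial: UURDRD -> [(0, 0), (0, 1), (0, 2), (1, 2), (1, 1), (2, 1), (2, 0)]
Fold 1: move[5]->R => UURDRR VALID
Fold 2: move[2]->L => UULDRR INVALID (collision), skipped
Fold 3: move[4]->D => UURDDR VALID

Answer: VXV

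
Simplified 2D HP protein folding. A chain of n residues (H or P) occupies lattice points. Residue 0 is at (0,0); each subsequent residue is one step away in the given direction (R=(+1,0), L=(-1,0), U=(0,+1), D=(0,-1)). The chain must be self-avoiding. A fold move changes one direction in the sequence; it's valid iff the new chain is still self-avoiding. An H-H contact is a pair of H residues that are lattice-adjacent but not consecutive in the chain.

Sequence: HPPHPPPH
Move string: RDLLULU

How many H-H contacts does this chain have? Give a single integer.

Answer: 1

Derivation:
Positions: [(0, 0), (1, 0), (1, -1), (0, -1), (-1, -1), (-1, 0), (-2, 0), (-2, 1)]
H-H contact: residue 0 @(0,0) - residue 3 @(0, -1)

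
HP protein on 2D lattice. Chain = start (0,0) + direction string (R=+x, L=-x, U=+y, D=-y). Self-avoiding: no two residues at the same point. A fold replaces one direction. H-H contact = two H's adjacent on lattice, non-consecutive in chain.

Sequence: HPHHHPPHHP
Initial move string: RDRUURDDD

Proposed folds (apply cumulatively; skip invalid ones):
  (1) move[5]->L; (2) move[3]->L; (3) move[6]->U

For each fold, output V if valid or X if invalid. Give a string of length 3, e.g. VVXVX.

Answer: XXX

Derivation:
Initial: RDRUURDDD -> [(0, 0), (1, 0), (1, -1), (2, -1), (2, 0), (2, 1), (3, 1), (3, 0), (3, -1), (3, -2)]
Fold 1: move[5]->L => RDRUULDDD INVALID (collision), skipped
Fold 2: move[3]->L => RDRLURDDD INVALID (collision), skipped
Fold 3: move[6]->U => RDRUURUDD INVALID (collision), skipped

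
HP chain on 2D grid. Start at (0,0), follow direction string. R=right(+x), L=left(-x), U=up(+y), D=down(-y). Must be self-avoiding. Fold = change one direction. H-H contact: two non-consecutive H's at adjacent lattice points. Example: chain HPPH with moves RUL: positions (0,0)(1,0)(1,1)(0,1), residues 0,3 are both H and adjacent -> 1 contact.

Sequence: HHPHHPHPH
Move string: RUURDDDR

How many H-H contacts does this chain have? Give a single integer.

Positions: [(0, 0), (1, 0), (1, 1), (1, 2), (2, 2), (2, 1), (2, 0), (2, -1), (3, -1)]
H-H contact: residue 1 @(1,0) - residue 6 @(2, 0)

Answer: 1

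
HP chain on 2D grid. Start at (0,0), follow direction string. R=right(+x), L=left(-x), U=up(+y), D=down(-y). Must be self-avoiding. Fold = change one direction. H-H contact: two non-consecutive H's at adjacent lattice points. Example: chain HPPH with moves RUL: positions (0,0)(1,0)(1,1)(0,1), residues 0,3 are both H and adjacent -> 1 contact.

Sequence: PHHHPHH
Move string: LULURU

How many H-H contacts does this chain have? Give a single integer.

Answer: 1

Derivation:
Positions: [(0, 0), (-1, 0), (-1, 1), (-2, 1), (-2, 2), (-1, 2), (-1, 3)]
H-H contact: residue 2 @(-1,1) - residue 5 @(-1, 2)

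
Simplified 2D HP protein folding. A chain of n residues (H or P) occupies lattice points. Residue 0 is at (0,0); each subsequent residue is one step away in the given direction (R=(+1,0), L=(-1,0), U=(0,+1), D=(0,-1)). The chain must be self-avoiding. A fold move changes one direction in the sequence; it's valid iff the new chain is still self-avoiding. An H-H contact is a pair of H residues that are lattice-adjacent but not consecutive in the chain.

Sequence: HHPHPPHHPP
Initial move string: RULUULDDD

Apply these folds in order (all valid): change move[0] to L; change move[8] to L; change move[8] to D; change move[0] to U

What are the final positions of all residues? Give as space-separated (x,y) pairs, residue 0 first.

Answer: (0,0) (0,1) (0,2) (-1,2) (-1,3) (-1,4) (-2,4) (-2,3) (-2,2) (-2,1)

Derivation:
Initial moves: RULUULDDD
Fold: move[0]->L => LULUULDDD (positions: [(0, 0), (-1, 0), (-1, 1), (-2, 1), (-2, 2), (-2, 3), (-3, 3), (-3, 2), (-3, 1), (-3, 0)])
Fold: move[8]->L => LULUULDDL (positions: [(0, 0), (-1, 0), (-1, 1), (-2, 1), (-2, 2), (-2, 3), (-3, 3), (-3, 2), (-3, 1), (-4, 1)])
Fold: move[8]->D => LULUULDDD (positions: [(0, 0), (-1, 0), (-1, 1), (-2, 1), (-2, 2), (-2, 3), (-3, 3), (-3, 2), (-3, 1), (-3, 0)])
Fold: move[0]->U => UULUULDDD (positions: [(0, 0), (0, 1), (0, 2), (-1, 2), (-1, 3), (-1, 4), (-2, 4), (-2, 3), (-2, 2), (-2, 1)])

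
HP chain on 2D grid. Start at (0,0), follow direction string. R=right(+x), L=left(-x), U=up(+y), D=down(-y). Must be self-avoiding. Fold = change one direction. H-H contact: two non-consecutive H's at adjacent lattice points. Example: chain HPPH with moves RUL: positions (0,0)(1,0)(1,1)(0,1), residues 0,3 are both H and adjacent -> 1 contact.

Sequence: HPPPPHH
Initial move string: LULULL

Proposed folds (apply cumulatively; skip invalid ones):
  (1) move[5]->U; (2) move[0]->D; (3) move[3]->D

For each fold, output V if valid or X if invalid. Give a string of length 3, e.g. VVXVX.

Initial: LULULL -> [(0, 0), (-1, 0), (-1, 1), (-2, 1), (-2, 2), (-3, 2), (-4, 2)]
Fold 1: move[5]->U => LULULU VALID
Fold 2: move[0]->D => DULULU INVALID (collision), skipped
Fold 3: move[3]->D => LULDLU VALID

Answer: VXV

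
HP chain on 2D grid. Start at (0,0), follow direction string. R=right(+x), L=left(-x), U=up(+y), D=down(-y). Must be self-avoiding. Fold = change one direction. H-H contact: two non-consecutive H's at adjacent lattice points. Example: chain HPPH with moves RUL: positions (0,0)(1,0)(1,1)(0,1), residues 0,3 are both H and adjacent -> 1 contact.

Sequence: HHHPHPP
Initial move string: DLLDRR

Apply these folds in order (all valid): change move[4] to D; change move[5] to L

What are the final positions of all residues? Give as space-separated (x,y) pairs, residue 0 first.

Answer: (0,0) (0,-1) (-1,-1) (-2,-1) (-2,-2) (-2,-3) (-3,-3)

Derivation:
Initial moves: DLLDRR
Fold: move[4]->D => DLLDDR (positions: [(0, 0), (0, -1), (-1, -1), (-2, -1), (-2, -2), (-2, -3), (-1, -3)])
Fold: move[5]->L => DLLDDL (positions: [(0, 0), (0, -1), (-1, -1), (-2, -1), (-2, -2), (-2, -3), (-3, -3)])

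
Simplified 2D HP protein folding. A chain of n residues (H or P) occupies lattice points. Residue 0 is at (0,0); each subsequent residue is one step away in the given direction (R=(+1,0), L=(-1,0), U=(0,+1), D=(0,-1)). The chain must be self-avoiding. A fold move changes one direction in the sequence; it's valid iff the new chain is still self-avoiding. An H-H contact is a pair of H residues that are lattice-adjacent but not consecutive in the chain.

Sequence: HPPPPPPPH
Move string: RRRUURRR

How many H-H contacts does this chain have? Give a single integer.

Answer: 0

Derivation:
Positions: [(0, 0), (1, 0), (2, 0), (3, 0), (3, 1), (3, 2), (4, 2), (5, 2), (6, 2)]
No H-H contacts found.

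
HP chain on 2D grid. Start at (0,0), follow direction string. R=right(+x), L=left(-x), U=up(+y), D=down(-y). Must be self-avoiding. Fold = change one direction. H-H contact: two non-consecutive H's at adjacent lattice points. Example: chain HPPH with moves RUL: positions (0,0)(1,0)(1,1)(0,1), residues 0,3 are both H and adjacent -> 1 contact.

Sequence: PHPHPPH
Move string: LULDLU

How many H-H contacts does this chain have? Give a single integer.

Positions: [(0, 0), (-1, 0), (-1, 1), (-2, 1), (-2, 0), (-3, 0), (-3, 1)]
H-H contact: residue 3 @(-2,1) - residue 6 @(-3, 1)

Answer: 1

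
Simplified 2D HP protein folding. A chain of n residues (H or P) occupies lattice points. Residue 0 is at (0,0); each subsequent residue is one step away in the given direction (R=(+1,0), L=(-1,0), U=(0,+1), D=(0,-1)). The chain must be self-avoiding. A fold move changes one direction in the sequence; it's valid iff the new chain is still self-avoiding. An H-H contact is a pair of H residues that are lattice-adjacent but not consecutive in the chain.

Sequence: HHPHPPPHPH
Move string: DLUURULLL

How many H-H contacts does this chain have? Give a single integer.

Answer: 1

Derivation:
Positions: [(0, 0), (0, -1), (-1, -1), (-1, 0), (-1, 1), (0, 1), (0, 2), (-1, 2), (-2, 2), (-3, 2)]
H-H contact: residue 0 @(0,0) - residue 3 @(-1, 0)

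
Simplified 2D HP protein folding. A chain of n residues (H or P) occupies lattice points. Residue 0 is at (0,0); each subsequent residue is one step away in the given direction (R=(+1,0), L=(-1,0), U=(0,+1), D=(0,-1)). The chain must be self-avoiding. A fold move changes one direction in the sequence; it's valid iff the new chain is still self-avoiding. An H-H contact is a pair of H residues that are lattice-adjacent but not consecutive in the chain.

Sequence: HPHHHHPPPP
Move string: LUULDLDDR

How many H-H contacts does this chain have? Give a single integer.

Answer: 1

Derivation:
Positions: [(0, 0), (-1, 0), (-1, 1), (-1, 2), (-2, 2), (-2, 1), (-3, 1), (-3, 0), (-3, -1), (-2, -1)]
H-H contact: residue 2 @(-1,1) - residue 5 @(-2, 1)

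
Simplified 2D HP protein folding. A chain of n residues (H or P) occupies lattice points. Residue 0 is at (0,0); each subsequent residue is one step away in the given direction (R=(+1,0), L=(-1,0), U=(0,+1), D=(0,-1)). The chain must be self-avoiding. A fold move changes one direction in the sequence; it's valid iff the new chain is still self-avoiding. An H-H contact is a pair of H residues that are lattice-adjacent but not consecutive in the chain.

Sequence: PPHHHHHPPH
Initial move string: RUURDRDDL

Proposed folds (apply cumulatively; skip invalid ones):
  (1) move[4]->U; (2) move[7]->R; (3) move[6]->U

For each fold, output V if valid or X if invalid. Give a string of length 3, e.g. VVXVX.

Initial: RUURDRDDL -> [(0, 0), (1, 0), (1, 1), (1, 2), (2, 2), (2, 1), (3, 1), (3, 0), (3, -1), (2, -1)]
Fold 1: move[4]->U => RUURURDDL VALID
Fold 2: move[7]->R => RUURURDRL INVALID (collision), skipped
Fold 3: move[6]->U => RUURURUDL INVALID (collision), skipped

Answer: VXX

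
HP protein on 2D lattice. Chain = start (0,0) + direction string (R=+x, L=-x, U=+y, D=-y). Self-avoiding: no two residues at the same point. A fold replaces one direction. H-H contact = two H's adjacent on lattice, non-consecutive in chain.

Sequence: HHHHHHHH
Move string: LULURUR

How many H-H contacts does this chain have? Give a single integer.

Answer: 1

Derivation:
Positions: [(0, 0), (-1, 0), (-1, 1), (-2, 1), (-2, 2), (-1, 2), (-1, 3), (0, 3)]
H-H contact: residue 2 @(-1,1) - residue 5 @(-1, 2)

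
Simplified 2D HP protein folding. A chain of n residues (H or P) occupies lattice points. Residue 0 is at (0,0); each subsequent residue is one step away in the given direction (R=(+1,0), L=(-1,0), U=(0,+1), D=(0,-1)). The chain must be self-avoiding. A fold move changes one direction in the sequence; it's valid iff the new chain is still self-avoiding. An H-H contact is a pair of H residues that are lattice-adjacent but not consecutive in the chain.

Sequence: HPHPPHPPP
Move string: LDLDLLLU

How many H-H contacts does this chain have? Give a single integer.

Positions: [(0, 0), (-1, 0), (-1, -1), (-2, -1), (-2, -2), (-3, -2), (-4, -2), (-5, -2), (-5, -1)]
No H-H contacts found.

Answer: 0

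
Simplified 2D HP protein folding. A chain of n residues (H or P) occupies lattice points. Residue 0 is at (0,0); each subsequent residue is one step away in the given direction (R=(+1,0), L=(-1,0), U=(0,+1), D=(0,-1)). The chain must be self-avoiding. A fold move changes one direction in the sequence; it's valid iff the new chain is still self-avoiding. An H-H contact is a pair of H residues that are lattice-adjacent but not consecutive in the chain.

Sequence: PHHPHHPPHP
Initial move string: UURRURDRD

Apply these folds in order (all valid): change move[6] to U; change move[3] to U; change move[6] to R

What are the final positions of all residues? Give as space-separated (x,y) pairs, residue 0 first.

Initial moves: UURRURDRD
Fold: move[6]->U => UURRURURD (positions: [(0, 0), (0, 1), (0, 2), (1, 2), (2, 2), (2, 3), (3, 3), (3, 4), (4, 4), (4, 3)])
Fold: move[3]->U => UURUURURD (positions: [(0, 0), (0, 1), (0, 2), (1, 2), (1, 3), (1, 4), (2, 4), (2, 5), (3, 5), (3, 4)])
Fold: move[6]->R => UURUURRRD (positions: [(0, 0), (0, 1), (0, 2), (1, 2), (1, 3), (1, 4), (2, 4), (3, 4), (4, 4), (4, 3)])

Answer: (0,0) (0,1) (0,2) (1,2) (1,3) (1,4) (2,4) (3,4) (4,4) (4,3)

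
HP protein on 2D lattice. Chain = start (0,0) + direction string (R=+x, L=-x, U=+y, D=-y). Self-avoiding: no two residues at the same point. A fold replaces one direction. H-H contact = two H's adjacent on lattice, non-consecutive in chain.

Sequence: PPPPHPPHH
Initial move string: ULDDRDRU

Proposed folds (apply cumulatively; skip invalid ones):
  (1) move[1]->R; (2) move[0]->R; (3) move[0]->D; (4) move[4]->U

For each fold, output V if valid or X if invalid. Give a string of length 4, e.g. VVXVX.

Answer: VVVX

Derivation:
Initial: ULDDRDRU -> [(0, 0), (0, 1), (-1, 1), (-1, 0), (-1, -1), (0, -1), (0, -2), (1, -2), (1, -1)]
Fold 1: move[1]->R => URDDRDRU VALID
Fold 2: move[0]->R => RRDDRDRU VALID
Fold 3: move[0]->D => DRDDRDRU VALID
Fold 4: move[4]->U => DRDDUDRU INVALID (collision), skipped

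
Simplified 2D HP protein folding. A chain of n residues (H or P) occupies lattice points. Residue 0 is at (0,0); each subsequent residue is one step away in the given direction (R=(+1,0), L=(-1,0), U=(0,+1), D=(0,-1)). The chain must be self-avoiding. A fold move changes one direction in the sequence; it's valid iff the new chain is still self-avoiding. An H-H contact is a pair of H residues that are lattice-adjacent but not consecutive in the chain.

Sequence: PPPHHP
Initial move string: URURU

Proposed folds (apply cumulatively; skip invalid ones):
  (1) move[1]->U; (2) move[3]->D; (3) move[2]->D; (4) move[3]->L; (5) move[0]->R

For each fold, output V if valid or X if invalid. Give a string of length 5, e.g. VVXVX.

Answer: VXXVV

Derivation:
Initial: URURU -> [(0, 0), (0, 1), (1, 1), (1, 2), (2, 2), (2, 3)]
Fold 1: move[1]->U => UUURU VALID
Fold 2: move[3]->D => UUUDU INVALID (collision), skipped
Fold 3: move[2]->D => UUDRU INVALID (collision), skipped
Fold 4: move[3]->L => UUULU VALID
Fold 5: move[0]->R => RUULU VALID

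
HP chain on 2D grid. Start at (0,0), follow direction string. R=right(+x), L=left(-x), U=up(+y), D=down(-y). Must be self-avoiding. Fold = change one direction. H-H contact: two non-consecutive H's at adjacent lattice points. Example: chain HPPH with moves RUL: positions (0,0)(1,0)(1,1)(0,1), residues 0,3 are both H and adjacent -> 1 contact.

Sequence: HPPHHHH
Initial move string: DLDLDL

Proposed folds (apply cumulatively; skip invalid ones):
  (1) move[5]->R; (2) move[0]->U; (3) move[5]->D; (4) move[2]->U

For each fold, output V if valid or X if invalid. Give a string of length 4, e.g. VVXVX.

Answer: VVVV

Derivation:
Initial: DLDLDL -> [(0, 0), (0, -1), (-1, -1), (-1, -2), (-2, -2), (-2, -3), (-3, -3)]
Fold 1: move[5]->R => DLDLDR VALID
Fold 2: move[0]->U => ULDLDR VALID
Fold 3: move[5]->D => ULDLDD VALID
Fold 4: move[2]->U => ULULDD VALID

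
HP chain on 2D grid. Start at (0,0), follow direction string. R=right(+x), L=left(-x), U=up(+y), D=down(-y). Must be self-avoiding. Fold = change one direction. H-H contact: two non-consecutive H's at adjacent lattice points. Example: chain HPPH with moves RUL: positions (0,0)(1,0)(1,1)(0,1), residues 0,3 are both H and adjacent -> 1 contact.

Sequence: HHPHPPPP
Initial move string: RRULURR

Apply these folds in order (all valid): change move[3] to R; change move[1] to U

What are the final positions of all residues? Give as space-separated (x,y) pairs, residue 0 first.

Initial moves: RRULURR
Fold: move[3]->R => RRURURR (positions: [(0, 0), (1, 0), (2, 0), (2, 1), (3, 1), (3, 2), (4, 2), (5, 2)])
Fold: move[1]->U => RUURURR (positions: [(0, 0), (1, 0), (1, 1), (1, 2), (2, 2), (2, 3), (3, 3), (4, 3)])

Answer: (0,0) (1,0) (1,1) (1,2) (2,2) (2,3) (3,3) (4,3)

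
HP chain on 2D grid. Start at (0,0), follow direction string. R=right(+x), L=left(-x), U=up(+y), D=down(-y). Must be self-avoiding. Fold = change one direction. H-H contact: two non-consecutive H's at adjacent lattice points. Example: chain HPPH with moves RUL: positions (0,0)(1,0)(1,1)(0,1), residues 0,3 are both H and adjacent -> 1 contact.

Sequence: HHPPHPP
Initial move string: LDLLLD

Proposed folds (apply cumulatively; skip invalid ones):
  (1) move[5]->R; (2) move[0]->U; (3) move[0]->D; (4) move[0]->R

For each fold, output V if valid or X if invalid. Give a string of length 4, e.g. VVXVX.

Answer: XXVV

Derivation:
Initial: LDLLLD -> [(0, 0), (-1, 0), (-1, -1), (-2, -1), (-3, -1), (-4, -1), (-4, -2)]
Fold 1: move[5]->R => LDLLLR INVALID (collision), skipped
Fold 2: move[0]->U => UDLLLD INVALID (collision), skipped
Fold 3: move[0]->D => DDLLLD VALID
Fold 4: move[0]->R => RDLLLD VALID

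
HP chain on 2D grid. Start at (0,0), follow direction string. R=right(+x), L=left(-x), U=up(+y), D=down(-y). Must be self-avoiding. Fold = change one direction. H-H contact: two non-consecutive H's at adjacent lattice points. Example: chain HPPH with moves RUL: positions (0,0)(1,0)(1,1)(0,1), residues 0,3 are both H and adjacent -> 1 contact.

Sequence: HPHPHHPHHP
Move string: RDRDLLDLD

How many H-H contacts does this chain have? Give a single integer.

Answer: 1

Derivation:
Positions: [(0, 0), (1, 0), (1, -1), (2, -1), (2, -2), (1, -2), (0, -2), (0, -3), (-1, -3), (-1, -4)]
H-H contact: residue 2 @(1,-1) - residue 5 @(1, -2)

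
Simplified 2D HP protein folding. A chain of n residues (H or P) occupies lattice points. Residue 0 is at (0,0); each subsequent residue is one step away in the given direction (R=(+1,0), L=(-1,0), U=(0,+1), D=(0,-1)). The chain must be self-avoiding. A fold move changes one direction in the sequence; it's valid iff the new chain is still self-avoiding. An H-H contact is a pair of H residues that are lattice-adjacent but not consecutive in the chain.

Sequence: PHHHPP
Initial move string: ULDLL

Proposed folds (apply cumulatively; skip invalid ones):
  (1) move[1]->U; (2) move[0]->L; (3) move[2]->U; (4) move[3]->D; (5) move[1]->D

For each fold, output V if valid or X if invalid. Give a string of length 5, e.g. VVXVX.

Answer: XVVXX

Derivation:
Initial: ULDLL -> [(0, 0), (0, 1), (-1, 1), (-1, 0), (-2, 0), (-3, 0)]
Fold 1: move[1]->U => UUDLL INVALID (collision), skipped
Fold 2: move[0]->L => LLDLL VALID
Fold 3: move[2]->U => LLULL VALID
Fold 4: move[3]->D => LLUDL INVALID (collision), skipped
Fold 5: move[1]->D => LDULL INVALID (collision), skipped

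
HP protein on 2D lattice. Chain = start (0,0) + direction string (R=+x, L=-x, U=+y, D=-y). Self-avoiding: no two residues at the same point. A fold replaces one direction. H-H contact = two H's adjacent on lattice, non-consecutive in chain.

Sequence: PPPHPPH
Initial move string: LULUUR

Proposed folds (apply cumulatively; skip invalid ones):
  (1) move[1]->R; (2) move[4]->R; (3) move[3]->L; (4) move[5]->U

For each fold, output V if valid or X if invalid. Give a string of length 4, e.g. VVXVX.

Initial: LULUUR -> [(0, 0), (-1, 0), (-1, 1), (-2, 1), (-2, 2), (-2, 3), (-1, 3)]
Fold 1: move[1]->R => LRLUUR INVALID (collision), skipped
Fold 2: move[4]->R => LULURR VALID
Fold 3: move[3]->L => LULLRR INVALID (collision), skipped
Fold 4: move[5]->U => LULURU VALID

Answer: XVXV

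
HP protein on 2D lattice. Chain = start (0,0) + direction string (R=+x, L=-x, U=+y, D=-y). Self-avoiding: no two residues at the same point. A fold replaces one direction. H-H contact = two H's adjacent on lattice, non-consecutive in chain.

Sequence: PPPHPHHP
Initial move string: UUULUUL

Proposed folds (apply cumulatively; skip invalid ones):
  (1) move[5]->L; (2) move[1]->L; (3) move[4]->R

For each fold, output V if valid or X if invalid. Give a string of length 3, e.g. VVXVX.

Initial: UUULUUL -> [(0, 0), (0, 1), (0, 2), (0, 3), (-1, 3), (-1, 4), (-1, 5), (-2, 5)]
Fold 1: move[5]->L => UUULULL VALID
Fold 2: move[1]->L => ULULULL VALID
Fold 3: move[4]->R => ULULRLL INVALID (collision), skipped

Answer: VVX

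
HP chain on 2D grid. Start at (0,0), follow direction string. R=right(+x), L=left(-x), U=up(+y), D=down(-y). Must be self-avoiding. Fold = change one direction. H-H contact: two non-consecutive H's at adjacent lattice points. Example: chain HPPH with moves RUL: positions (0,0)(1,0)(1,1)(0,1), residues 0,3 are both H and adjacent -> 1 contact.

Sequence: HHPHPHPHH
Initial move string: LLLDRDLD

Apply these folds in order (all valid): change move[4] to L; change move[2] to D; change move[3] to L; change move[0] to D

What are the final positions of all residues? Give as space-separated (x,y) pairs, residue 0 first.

Initial moves: LLLDRDLD
Fold: move[4]->L => LLLDLDLD (positions: [(0, 0), (-1, 0), (-2, 0), (-3, 0), (-3, -1), (-4, -1), (-4, -2), (-5, -2), (-5, -3)])
Fold: move[2]->D => LLDDLDLD (positions: [(0, 0), (-1, 0), (-2, 0), (-2, -1), (-2, -2), (-3, -2), (-3, -3), (-4, -3), (-4, -4)])
Fold: move[3]->L => LLDLLDLD (positions: [(0, 0), (-1, 0), (-2, 0), (-2, -1), (-3, -1), (-4, -1), (-4, -2), (-5, -2), (-5, -3)])
Fold: move[0]->D => DLDLLDLD (positions: [(0, 0), (0, -1), (-1, -1), (-1, -2), (-2, -2), (-3, -2), (-3, -3), (-4, -3), (-4, -4)])

Answer: (0,0) (0,-1) (-1,-1) (-1,-2) (-2,-2) (-3,-2) (-3,-3) (-4,-3) (-4,-4)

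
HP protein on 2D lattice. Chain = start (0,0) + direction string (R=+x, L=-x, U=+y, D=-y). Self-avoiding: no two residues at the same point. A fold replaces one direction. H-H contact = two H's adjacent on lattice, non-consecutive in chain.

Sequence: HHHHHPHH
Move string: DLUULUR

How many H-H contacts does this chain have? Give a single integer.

Answer: 2

Derivation:
Positions: [(0, 0), (0, -1), (-1, -1), (-1, 0), (-1, 1), (-2, 1), (-2, 2), (-1, 2)]
H-H contact: residue 0 @(0,0) - residue 3 @(-1, 0)
H-H contact: residue 4 @(-1,1) - residue 7 @(-1, 2)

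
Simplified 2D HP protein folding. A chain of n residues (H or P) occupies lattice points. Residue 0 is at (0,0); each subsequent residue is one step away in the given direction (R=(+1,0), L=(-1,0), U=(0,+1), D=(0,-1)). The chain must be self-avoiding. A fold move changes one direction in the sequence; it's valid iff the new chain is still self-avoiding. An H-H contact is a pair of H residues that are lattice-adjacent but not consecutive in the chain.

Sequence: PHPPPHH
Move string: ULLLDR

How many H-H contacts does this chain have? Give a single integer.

Positions: [(0, 0), (0, 1), (-1, 1), (-2, 1), (-3, 1), (-3, 0), (-2, 0)]
No H-H contacts found.

Answer: 0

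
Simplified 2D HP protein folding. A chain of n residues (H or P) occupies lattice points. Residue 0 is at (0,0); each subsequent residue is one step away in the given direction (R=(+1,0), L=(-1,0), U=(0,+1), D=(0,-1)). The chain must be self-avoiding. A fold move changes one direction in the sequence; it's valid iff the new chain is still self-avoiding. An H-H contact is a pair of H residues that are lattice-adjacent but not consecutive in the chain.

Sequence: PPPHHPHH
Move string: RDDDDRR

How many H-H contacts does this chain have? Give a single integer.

Positions: [(0, 0), (1, 0), (1, -1), (1, -2), (1, -3), (1, -4), (2, -4), (3, -4)]
No H-H contacts found.

Answer: 0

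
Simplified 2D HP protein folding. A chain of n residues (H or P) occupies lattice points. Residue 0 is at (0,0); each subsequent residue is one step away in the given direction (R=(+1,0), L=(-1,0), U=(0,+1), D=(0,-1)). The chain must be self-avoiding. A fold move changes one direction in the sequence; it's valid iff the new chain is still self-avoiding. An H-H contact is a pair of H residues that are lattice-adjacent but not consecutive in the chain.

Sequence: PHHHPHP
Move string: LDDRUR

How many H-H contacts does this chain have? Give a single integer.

Positions: [(0, 0), (-1, 0), (-1, -1), (-1, -2), (0, -2), (0, -1), (1, -1)]
H-H contact: residue 2 @(-1,-1) - residue 5 @(0, -1)

Answer: 1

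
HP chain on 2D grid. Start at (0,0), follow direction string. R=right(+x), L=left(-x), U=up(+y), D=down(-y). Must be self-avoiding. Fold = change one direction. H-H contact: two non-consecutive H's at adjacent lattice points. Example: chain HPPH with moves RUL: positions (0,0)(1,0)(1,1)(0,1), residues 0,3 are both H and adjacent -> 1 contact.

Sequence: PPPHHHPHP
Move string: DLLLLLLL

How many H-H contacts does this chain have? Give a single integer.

Positions: [(0, 0), (0, -1), (-1, -1), (-2, -1), (-3, -1), (-4, -1), (-5, -1), (-6, -1), (-7, -1)]
No H-H contacts found.

Answer: 0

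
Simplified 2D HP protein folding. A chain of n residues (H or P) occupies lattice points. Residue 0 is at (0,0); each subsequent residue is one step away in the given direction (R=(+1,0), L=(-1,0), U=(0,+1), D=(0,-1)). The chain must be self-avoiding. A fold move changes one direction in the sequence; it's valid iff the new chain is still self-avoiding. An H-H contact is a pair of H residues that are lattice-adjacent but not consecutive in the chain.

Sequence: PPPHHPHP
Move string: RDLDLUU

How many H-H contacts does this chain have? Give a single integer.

Answer: 1

Derivation:
Positions: [(0, 0), (1, 0), (1, -1), (0, -1), (0, -2), (-1, -2), (-1, -1), (-1, 0)]
H-H contact: residue 3 @(0,-1) - residue 6 @(-1, -1)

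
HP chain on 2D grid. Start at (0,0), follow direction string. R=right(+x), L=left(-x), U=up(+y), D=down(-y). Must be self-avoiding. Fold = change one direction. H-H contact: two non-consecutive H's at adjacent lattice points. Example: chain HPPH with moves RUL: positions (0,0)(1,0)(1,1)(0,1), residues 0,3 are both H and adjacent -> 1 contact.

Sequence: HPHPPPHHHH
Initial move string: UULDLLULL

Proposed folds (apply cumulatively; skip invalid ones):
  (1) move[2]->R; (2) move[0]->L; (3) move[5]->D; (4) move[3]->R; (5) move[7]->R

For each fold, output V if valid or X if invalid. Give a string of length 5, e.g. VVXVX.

Answer: XVXXX

Derivation:
Initial: UULDLLULL -> [(0, 0), (0, 1), (0, 2), (-1, 2), (-1, 1), (-2, 1), (-3, 1), (-3, 2), (-4, 2), (-5, 2)]
Fold 1: move[2]->R => UURDLLULL INVALID (collision), skipped
Fold 2: move[0]->L => LULDLLULL VALID
Fold 3: move[5]->D => LULDLDULL INVALID (collision), skipped
Fold 4: move[3]->R => LULRLLULL INVALID (collision), skipped
Fold 5: move[7]->R => LULDLLURL INVALID (collision), skipped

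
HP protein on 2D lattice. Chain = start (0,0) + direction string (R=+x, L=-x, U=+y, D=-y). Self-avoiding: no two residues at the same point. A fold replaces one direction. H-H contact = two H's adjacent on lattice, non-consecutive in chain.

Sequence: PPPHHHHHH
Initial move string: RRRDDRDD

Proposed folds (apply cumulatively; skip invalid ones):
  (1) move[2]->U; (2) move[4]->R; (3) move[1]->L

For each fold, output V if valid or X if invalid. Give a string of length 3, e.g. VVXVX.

Answer: XVX

Derivation:
Initial: RRRDDRDD -> [(0, 0), (1, 0), (2, 0), (3, 0), (3, -1), (3, -2), (4, -2), (4, -3), (4, -4)]
Fold 1: move[2]->U => RRUDDRDD INVALID (collision), skipped
Fold 2: move[4]->R => RRRDRRDD VALID
Fold 3: move[1]->L => RLRDRRDD INVALID (collision), skipped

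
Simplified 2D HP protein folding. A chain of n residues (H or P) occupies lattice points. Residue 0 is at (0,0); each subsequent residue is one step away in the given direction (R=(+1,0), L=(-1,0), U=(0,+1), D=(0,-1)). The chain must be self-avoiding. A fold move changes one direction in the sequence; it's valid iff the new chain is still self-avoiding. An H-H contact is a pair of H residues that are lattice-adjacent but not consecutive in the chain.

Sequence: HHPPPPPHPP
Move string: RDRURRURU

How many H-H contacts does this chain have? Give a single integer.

Positions: [(0, 0), (1, 0), (1, -1), (2, -1), (2, 0), (3, 0), (4, 0), (4, 1), (5, 1), (5, 2)]
No H-H contacts found.

Answer: 0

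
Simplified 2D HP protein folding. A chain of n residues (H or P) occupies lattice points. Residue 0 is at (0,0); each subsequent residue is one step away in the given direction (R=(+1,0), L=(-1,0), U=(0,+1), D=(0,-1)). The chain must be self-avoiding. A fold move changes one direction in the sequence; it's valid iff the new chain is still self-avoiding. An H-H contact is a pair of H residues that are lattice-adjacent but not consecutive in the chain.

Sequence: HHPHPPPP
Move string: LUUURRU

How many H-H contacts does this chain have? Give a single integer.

Positions: [(0, 0), (-1, 0), (-1, 1), (-1, 2), (-1, 3), (0, 3), (1, 3), (1, 4)]
No H-H contacts found.

Answer: 0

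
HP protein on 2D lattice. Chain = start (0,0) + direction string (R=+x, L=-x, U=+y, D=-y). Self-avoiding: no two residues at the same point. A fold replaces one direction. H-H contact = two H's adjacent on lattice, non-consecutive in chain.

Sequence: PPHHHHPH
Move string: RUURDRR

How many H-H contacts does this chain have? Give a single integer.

Answer: 1

Derivation:
Positions: [(0, 0), (1, 0), (1, 1), (1, 2), (2, 2), (2, 1), (3, 1), (4, 1)]
H-H contact: residue 2 @(1,1) - residue 5 @(2, 1)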